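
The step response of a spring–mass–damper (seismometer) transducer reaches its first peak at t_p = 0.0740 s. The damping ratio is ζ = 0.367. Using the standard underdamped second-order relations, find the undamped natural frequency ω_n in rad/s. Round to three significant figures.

Peak time t_p = π/ω_d, so ω_d = π/t_p = π/0.0740 = 42.5 rad/s.
ω_n = ω_d/√(1−ζ²) = 42.5/√0.865 = 45.6 rad/s.

ω_n ≈ 45.6 rad/s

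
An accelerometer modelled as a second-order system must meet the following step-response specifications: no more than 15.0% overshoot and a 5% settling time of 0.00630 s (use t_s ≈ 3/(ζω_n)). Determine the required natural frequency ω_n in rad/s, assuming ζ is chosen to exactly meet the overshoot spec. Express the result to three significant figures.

ω_n ≈ 921 rad/s

Inverting the overshoot relation: ζ = |ln 0.150|/√(π² + ln²0.150) = 0.517.
Then ω_n = 3/(ζ t_s) = 3/(0.517 × 0.00630) = 921 rad/s.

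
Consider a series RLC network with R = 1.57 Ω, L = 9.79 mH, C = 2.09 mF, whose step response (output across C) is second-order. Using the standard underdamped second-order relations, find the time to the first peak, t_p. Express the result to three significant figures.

t_p ≈ 0.0152 s

For a series RLC circuit (capacitor voltage as output), ω_n = 1/√(LC) = 1/√(9.79 mH · 2.09 mF) = 221 rad/s.
ζ = (R/2)·√(C/L) = (1.57/2)·√(2.09 mF/9.79 mH) = 0.363.
The damped frequency ω_d = ω_n√(1−ζ²) = 206 rad/s. t_p = π/ω_d = 0.0152 s.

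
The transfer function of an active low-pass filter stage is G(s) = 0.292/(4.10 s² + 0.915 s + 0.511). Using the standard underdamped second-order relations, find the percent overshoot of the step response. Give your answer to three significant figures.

%OS ≈ 35.1%

Dividing through by 4.10: denominator becomes s² + 0.2232 s + 0.1246.
So ω_n = √0.1246 = 0.353 rad/s and ζ = 0.2232/(2·0.353) = 0.316.
%OS = 100·exp(−πζ/√(1−ζ²)) = 35.1%.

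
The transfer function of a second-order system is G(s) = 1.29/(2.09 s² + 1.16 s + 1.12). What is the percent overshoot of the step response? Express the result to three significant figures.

%OS ≈ 27.6%

Dividing through by 2.09: denominator becomes s² + 0.5550 s + 0.5359.
So ω_n = √0.5359 = 0.732 rad/s and ζ = 0.5550/(2·0.732) = 0.379.
%OS = 100 e^{−πζ/√(1−ζ²)} with ζ = 0.379 gives 27.6%.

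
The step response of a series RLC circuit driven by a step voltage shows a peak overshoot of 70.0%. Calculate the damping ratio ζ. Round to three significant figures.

Inverting the overshoot relation: ζ = |ln 0.700|/√(π² + ln²0.700) = 0.113.

ζ ≈ 0.113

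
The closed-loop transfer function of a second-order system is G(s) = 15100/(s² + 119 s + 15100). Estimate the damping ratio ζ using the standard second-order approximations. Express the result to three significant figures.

ω_n = √15100 = 123 rad/s; ζ = 119/(2·123) = 0.484.

ζ ≈ 0.484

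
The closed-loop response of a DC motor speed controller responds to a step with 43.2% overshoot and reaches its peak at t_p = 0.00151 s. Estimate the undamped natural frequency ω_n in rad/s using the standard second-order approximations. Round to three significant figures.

ω_n ≈ 2150 rad/s

From the overshoot, ζ = −ln(OS)/√(π²+ln²(OS)) = 0.258.
From t_p = π/ω_d, ω_d = π/0.00151 = 2080 rad/s, so ω_n = ω_d/√(1−ζ²) = 2150 rad/s.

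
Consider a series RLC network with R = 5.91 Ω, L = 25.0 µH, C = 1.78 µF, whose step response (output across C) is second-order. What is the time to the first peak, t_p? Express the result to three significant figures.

t_p ≈ 0.0000341 s

For a series RLC circuit (capacitor voltage as output), ω_n = 1/√(LC) = 1/√(25.0 µH · 1.78 µF) = 150000 rad/s.
ζ = (R/2)·√(C/L) = (5.91/2)·√(1.78 µF/25.0 µH) = 0.788.
ω_d = 150000·√(1 − 0.788²) = 92200 rad/s. t_p = π/ω_d = 0.0000341 s.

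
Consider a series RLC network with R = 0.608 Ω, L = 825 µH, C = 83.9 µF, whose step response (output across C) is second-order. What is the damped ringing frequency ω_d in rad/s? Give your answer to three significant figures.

For a series RLC circuit (capacitor voltage as output), ω_n = 1/√(LC) = 1/√(825 µH · 83.9 µF) = 3800 rad/s.
ζ = (R/2)·√(C/L) = (0.608/2)·√(83.9 µF/825 µH) = 0.0969.
ω_d = ω_n√(1−ζ²) = 3780 rad/s.

ω_d ≈ 3780 rad/s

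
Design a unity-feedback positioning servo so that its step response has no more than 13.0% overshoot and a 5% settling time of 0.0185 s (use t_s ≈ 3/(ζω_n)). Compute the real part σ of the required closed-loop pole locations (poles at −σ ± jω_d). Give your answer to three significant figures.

σ ≈ 162

The settling-time spec alone fixes σ = ζω_n = 3/t_s = 3/0.0185 = 162.
(Overshoot then fixes ζ = 0.545 and hence ω_d = σ·√(1−ζ²)/ζ = 250 rad/s.)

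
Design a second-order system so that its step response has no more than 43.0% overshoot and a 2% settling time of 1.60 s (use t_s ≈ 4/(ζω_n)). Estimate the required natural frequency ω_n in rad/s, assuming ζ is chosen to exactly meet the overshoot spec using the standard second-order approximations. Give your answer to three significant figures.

ζ = −ln(OS)/√(π² + (ln OS)²). With OS = 0.430, ln OS = −0.8440 and ζ = 0.8440/3.253 = 0.259.
Then ω_n = 4/(ζ t_s) = 4/(0.259 × 1.60) = 9.64 rad/s.

ω_n ≈ 9.64 rad/s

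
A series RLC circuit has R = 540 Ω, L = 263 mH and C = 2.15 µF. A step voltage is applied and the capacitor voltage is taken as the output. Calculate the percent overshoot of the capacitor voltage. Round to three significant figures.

For a series RLC circuit (capacitor voltage as output), ω_n = 1/√(LC) = 1/√(263 mH · 2.15 µF) = 1330 rad/s.
ζ = (R/2)·√(C/L) = (540/2)·√(2.15 µF/263 mH) = 0.772.
%OS = 100·exp(−πζ/√(1−ζ²)) = 2.20%.

%OS ≈ 2.20%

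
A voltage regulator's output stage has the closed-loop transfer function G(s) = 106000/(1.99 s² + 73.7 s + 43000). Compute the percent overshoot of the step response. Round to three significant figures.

Dividing through by 1.99: denominator becomes s² + 37.04 s + 21610.
So ω_n = √21610 = 147 rad/s and ζ = 37.04/(2·147) = 0.126.
%OS = 100·exp(−πζ/√(1−ζ²)) = 67.1%.

%OS ≈ 67.1%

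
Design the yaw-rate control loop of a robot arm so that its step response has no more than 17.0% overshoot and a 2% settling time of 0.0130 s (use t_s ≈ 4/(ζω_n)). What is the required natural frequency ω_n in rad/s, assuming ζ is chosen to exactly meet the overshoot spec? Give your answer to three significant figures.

ω_n ≈ 626 rad/s

From %OS = 100·exp(−πζ/√(1−ζ²)), invert to get ζ = −ln(OS)/√(π² + ln²(OS)) with OS = 0.170.
−ln 0.170 = 1.772, so ζ = 1.772/√(π² + 3.140) = 0.491.
From t_s ≈ 4/(ζω_n): ω_n = 4/(ζ·t_s) = 4/(0.491·0.0130) = 626 rad/s.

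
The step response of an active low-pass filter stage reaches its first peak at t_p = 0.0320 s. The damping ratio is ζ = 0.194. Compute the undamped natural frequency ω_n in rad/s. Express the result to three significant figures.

ω_n ≈ 100 rad/s

Peak time t_p = π/ω_d, so ω_d = π/t_p = π/0.0320 = 98.2 rad/s.
ω_n = ω_d/√(1−ζ²) = 98.2/√0.962 = 100 rad/s.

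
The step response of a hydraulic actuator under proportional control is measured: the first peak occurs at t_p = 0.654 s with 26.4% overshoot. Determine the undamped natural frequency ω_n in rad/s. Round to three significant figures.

ω_n ≈ 5.22 rad/s

ζ from %OS: ζ = |ln 0.264|/√(π²+ln²0.264) = 0.390.
From t_p = π/ω_d, ω_d = π/0.654 = 4.80 rad/s, so ω_n = ω_d/√(1−ζ²) = 5.22 rad/s.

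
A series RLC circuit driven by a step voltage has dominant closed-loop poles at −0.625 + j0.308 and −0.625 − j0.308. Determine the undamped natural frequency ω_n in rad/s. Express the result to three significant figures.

With σ = 0.625, ω_d = 0.308: ω_n = √(σ²+ω_d²) = 0.697 rad/s, ζ = σ/ω_n = 0.897.

ω_n ≈ 0.697 rad/s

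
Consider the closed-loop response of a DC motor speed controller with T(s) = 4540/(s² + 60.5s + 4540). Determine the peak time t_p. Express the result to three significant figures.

Comparing the denominator to s² + 2ζω_n s + ω_n²: ω_n = √4540 = 67.4 rad/s, and 2ζω_n = 60.5 so ζ = 60.5/(2·67.4) = 0.449.
The damped frequency ω_d = ω_n√(1−ζ²) = 60.2 rad/s. Then t_p = π/ω_d = 0.0522 s.

t_p ≈ 0.0522 s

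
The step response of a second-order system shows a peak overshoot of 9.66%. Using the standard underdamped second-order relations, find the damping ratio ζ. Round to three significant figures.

ζ ≈ 0.597

From %OS = 100·exp(−πζ/√(1−ζ²)), invert to get ζ = −ln(OS)/√(π² + ln²(OS)) with OS = 0.0966.
−ln 0.0966 = 2.337, so ζ = 2.337/√(π² + 5.462) = 0.597.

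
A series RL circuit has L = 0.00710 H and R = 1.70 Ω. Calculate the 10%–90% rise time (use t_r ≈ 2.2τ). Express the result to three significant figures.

t_r ≈ 0.00919 s

τ = L/R = 0.00710/1.70 = 0.00418 s.
t_r ≈ 2.2τ = 0.00919 s.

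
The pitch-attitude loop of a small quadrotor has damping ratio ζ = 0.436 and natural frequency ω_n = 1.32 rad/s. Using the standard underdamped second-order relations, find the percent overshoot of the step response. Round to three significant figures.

%OS ≈ 21.8%

For an underdamped second-order system, %OS = 100·exp(−πζ/√(1−ζ²)).
πζ/√(1−ζ²) = π·0.436/√(1−0.190) = 1.522, so %OS = 100·e^(−1.522) = 21.8%.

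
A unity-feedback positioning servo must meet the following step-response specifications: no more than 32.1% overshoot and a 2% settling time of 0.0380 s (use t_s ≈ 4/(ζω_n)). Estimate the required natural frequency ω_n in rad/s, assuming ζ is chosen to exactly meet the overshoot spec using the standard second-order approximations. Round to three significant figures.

ω_n ≈ 309 rad/s

ζ = −ln(OS)/√(π² + (ln OS)²). With OS = 0.321, ln OS = −1.136 and ζ = 1.136/3.341 = 0.340.
Then ω_n = 4/(ζ t_s) = 4/(0.340 × 0.0380) = 309 rad/s.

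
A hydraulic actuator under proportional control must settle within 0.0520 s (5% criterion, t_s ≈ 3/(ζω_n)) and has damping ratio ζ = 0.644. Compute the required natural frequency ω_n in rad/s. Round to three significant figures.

Rearranging t_s ≈ 3/(ζω_n) gives ω_n = 3/(ζ·t_s) = 3/(0.644 × 0.0520) = 89.6 rad/s.

ω_n ≈ 89.6 rad/s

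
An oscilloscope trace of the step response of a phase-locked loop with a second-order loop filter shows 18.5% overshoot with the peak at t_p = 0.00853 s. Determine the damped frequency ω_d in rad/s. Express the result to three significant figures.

ω_d ≈ 368 rad/s

t_p = π/ω_d, so ω_d = π/0.00853 = 368 rad/s.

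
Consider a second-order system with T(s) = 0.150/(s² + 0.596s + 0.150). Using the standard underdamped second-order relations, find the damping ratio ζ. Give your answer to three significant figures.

ζ ≈ 0.769

Comparing the denominator to s² + 2ζω_n s + ω_n²: ω_n = √0.150 = 0.387 rad/s, and 2ζω_n = 0.596 so ζ = 0.596/(2·0.387) = 0.769.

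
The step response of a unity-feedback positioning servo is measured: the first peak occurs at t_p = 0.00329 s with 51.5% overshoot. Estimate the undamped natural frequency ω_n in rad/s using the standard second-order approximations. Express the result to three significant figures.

The overshoot fixes ζ = −ln(OS)/√(π²+ln²(OS)) = 0.207.
From t_p = π/ω_d, ω_d = π/0.00329 = 955 rad/s, so ω_n = ω_d/√(1−ζ²) = 976 rad/s.

ω_n ≈ 976 rad/s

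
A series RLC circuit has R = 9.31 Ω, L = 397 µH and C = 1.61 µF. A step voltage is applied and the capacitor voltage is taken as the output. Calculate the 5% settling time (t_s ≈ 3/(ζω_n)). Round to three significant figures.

t_s ≈ 0.000256 s

For a series RLC circuit (capacitor voltage as output), ω_n = 1/√(LC) = 1/√(397 µH · 1.61 µF) = 39600 rad/s.
ζ = (R/2)·√(C/L) = (9.31/2)·√(1.61 µF/397 µH) = 0.296.
t_s ≈ 3/(ζω_n) = 0.000256 s.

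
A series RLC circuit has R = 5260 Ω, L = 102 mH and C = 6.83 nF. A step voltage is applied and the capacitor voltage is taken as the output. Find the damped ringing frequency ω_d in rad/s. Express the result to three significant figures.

ω_d ≈ 27800 rad/s

For a series RLC circuit (capacitor voltage as output), ω_n = 1/√(LC) = 1/√(102 mH · 6.83 nF) = 37900 rad/s.
ζ = (R/2)·√(C/L) = (5260/2)·√(6.83 nF/102 mH) = 0.681.
ω_d = ω_n√(1−ζ²) = 27800 rad/s.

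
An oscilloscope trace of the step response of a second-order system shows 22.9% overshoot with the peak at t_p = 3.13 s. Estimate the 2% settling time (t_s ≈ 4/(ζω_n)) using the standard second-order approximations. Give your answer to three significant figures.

The overshoot fixes ζ = −ln(OS)/√(π²+ln²(OS)) = 0.425.
From t_p = π/ω_d, ω_d = π/3.13 = 1.00 rad/s, so ω_n = ω_d/√(1−ζ²) = 1.11 rad/s.
t_s ≈ 4/(ζω_n) = 4/(0.425·1.11) = 8.49 s.

t_s ≈ 8.49 s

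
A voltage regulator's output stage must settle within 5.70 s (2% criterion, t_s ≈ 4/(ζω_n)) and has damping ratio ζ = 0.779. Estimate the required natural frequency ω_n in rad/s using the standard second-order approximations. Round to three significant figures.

Rearranging t_s ≈ 4/(ζω_n) gives ω_n = 4/(ζ·t_s) = 4/(0.779 × 5.70) = 0.901 rad/s.

ω_n ≈ 0.901 rad/s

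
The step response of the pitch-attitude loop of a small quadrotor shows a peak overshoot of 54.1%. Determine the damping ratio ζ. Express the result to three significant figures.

ζ ≈ 0.192

ζ = −ln(OS)/√(π² + (ln OS)²). With OS = 0.541, ln OS = −0.6143 and ζ = 0.6143/3.201 = 0.192.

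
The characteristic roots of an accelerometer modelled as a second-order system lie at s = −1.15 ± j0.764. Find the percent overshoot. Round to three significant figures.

%OS ≈ 0.884%

The poles are at −σ ± jω_d with σ = 1.15 and ω_d = 0.764, so ω_n = √(σ²+ω_d²) = 1.38 rad/s and ζ = σ/ω_n = 0.833.
%OS = 100 e^{−πζ/√(1−ζ²)} with ζ = 0.833 gives 0.884%.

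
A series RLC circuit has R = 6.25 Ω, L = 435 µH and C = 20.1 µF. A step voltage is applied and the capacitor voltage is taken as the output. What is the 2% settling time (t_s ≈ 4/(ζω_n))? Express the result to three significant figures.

For a series RLC circuit (capacitor voltage as output), ω_n = 1/√(LC) = 1/√(435 µH · 20.1 µF) = 10700 rad/s.
ζ = (R/2)·√(C/L) = (6.25/2)·√(20.1 µF/435 µH) = 0.672.
t_s ≈ 4/(ζω_n) = 0.000557 s.

t_s ≈ 0.000557 s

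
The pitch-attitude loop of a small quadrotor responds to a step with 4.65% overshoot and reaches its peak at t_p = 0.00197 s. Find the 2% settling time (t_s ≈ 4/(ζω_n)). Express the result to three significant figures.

ζ from %OS: ζ = |ln 0.0465|/√(π²+ln²0.0465) = 0.699.
t_p = π/ω_d ⇒ ω_d = 1590 rad/s; then ω_n = ω_d/√(1−ζ²) = 2230 rad/s.
t_s ≈ 4/(ζω_n) = 4/(0.699·2230) = 0.00257 s.

t_s ≈ 0.00257 s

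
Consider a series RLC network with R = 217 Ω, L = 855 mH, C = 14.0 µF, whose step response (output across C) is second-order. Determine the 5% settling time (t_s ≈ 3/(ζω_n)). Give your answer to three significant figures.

For a series RLC circuit (capacitor voltage as output), ω_n = 1/√(LC) = 1/√(855 mH · 14.0 µF) = 289 rad/s.
ζ = (R/2)·√(C/L) = (217/2)·√(14.0 µF/855 mH) = 0.439.
t_s ≈ 3/(ζω_n) = 0.0236 s.

t_s ≈ 0.0236 s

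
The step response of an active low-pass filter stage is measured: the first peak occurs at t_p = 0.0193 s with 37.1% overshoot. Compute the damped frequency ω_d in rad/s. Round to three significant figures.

t_p = π/ω_d, so ω_d = π/0.0193 = 163 rad/s.

ω_d ≈ 163 rad/s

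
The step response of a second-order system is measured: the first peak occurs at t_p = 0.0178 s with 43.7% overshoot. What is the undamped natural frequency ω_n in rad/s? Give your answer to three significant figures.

ζ from %OS: ζ = |ln 0.437|/√(π²+ln²0.437) = 0.255.
From t_p = π/ω_d, ω_d = π/0.0178 = 176 rad/s, so ω_n = ω_d/√(1−ζ²) = 183 rad/s.

ω_n ≈ 183 rad/s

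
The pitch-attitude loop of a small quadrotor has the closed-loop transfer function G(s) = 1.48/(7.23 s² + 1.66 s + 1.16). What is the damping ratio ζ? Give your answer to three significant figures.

Dividing through by 7.23: denominator becomes s² + 0.2296 s + 0.1604.
So ω_n = √0.1604 = 0.401 rad/s and ζ = 0.2296/(2·0.401) = 0.287.

ζ ≈ 0.287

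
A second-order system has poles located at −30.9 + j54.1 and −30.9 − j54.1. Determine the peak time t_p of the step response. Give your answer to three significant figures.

t_p ≈ 0.0581 s

t_p = π/ω_d with ω_d = 54.1 (the imaginary part), so t_p = 0.0581 s.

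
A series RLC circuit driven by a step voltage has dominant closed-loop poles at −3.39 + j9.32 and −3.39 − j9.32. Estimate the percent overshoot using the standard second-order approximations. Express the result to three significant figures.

%OS ≈ 31.9%

The poles are at −σ ± jω_d with σ = 3.39 and ω_d = 9.32, so ω_n = √(σ²+ω_d²) = 9.92 rad/s and ζ = σ/ω_n = 0.342.
%OS = 100·exp(−πζ/√(1−ζ²)) = 31.9%.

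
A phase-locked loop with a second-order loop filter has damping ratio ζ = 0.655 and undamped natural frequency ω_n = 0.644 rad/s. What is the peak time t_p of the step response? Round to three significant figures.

t_p ≈ 6.46 s

The damped frequency is ω_d = ω_n√(1−ζ²) = 0.644·√(1−0.429) = 0.487 rad/s.
Peak time t_p = π/ω_d = π/0.487 = 6.46 s.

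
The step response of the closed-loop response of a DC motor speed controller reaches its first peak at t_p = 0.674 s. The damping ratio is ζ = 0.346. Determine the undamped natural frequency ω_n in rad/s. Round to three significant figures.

Peak time t_p = π/ω_d, so ω_d = π/t_p = π/0.674 = 4.66 rad/s.
ω_n = ω_d/√(1−ζ²) = 4.66/√0.880 = 4.97 rad/s.

ω_n ≈ 4.97 rad/s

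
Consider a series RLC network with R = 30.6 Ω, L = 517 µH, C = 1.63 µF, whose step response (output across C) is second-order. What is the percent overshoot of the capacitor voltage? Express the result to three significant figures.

For a series RLC circuit (capacitor voltage as output), ω_n = 1/√(LC) = 1/√(517 µH · 1.63 µF) = 34400 rad/s.
ζ = (R/2)·√(C/L) = (30.6/2)·√(1.63 µF/517 µH) = 0.859.
%OS = 100·exp(−πζ/√(1−ζ²)) = 0.513%.

%OS ≈ 0.513%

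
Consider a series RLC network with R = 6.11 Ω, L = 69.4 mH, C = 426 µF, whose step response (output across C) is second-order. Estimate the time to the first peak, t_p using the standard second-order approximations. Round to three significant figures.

t_p ≈ 0.0176 s

For a series RLC circuit (capacitor voltage as output), ω_n = 1/√(LC) = 1/√(69.4 mH · 426 µF) = 184 rad/s.
ζ = (R/2)·√(C/L) = (6.11/2)·√(426 µF/69.4 mH) = 0.239.
The damped frequency ω_d = ω_n√(1−ζ²) = 179 rad/s. t_p = π/ω_d = 0.0176 s.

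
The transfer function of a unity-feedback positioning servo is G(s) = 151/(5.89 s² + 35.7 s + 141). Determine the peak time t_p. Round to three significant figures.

t_p ≈ 0.818 s

Dividing through by 5.89: denominator becomes s² + 6.061 s + 23.94.
So ω_n = √23.94 = 4.89 rad/s and ζ = 6.061/(2·4.89) = 0.619.
ω_d = ω_n√(1−ζ²) = 3.84 rad/s. t_p = π/ω_d = 0.818 s.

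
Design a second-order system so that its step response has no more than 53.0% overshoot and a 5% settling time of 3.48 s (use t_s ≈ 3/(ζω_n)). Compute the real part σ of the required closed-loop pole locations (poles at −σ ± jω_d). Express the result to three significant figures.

The settling-time spec alone fixes σ = ζω_n = 3/t_s = 3/3.48 = 0.862.
(Overshoot then fixes ζ = 0.198 and hence ω_d = σ·√(1−ζ²)/ζ = 4.27 rad/s.)

σ ≈ 0.862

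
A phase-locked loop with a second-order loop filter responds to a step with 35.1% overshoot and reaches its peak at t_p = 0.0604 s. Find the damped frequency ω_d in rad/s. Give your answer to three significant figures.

ω_d ≈ 52.0 rad/s

t_p = π/ω_d, so ω_d = π/0.0604 = 52.0 rad/s.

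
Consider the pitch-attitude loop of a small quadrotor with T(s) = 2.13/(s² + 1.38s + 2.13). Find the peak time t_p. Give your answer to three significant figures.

t_p ≈ 2.44 s

Matching coefficients with s² + 2ζω_n s + ω_n² gives ω_n² = 2.13 ⇒ ω_n = 1.46 rad/s, and ζ = 1.38/(2ω_n) = 0.473.
ω_d = ω_n√(1−ζ²) = 1.29 rad/s. Then t_p = π/ω_d = 2.44 s.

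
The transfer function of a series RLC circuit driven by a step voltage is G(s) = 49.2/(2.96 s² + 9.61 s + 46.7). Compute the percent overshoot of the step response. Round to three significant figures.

%OS ≈ 24.5%

Dividing through by 2.96: denominator becomes s² + 3.247 s + 15.78.
So ω_n = √15.78 = 3.97 rad/s and ζ = 3.247/(2·3.97) = 0.409.
Overshoot: exp(−π·0.409/√(1−0.409²)) = 0.245, i.e. 24.5%.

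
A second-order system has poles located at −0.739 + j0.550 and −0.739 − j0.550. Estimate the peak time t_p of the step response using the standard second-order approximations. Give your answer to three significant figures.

t_p = π/ω_d with ω_d = 0.550 (the imaginary part), so t_p = 5.71 s.

t_p ≈ 5.71 s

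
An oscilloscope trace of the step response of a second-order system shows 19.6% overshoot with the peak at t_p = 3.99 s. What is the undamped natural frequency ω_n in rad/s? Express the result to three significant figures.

ω_n ≈ 0.887 rad/s

The overshoot fixes ζ = −ln(OS)/√(π²+ln²(OS)) = 0.460.
t_p = π/ω_d ⇒ ω_d = 0.787 rad/s; then ω_n = ω_d/√(1−ζ²) = 0.887 rad/s.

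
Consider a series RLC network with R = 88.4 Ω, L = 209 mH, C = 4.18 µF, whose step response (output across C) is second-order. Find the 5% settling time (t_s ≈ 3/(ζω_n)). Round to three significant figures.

For a series RLC circuit (capacitor voltage as output), ω_n = 1/√(LC) = 1/√(209 mH · 4.18 µF) = 1070 rad/s.
ζ = (R/2)·√(C/L) = (88.4/2)·√(4.18 µF/209 mH) = 0.198.
t_s ≈ 3/(ζω_n) = 0.0142 s.

t_s ≈ 0.0142 s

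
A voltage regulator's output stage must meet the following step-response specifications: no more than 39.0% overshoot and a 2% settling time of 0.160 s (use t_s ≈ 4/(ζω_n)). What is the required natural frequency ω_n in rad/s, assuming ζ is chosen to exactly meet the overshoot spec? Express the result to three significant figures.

ω_n ≈ 87.1 rad/s

From %OS = 100·exp(−πζ/√(1−ζ²)), invert to get ζ = −ln(OS)/√(π² + ln²(OS)) with OS = 0.390.
−ln 0.390 = 0.9416, so ζ = 0.9416/√(π² + 0.8866) = 0.287.
Then ω_n = 4/(ζ t_s) = 4/(0.287 × 0.160) = 87.1 rad/s.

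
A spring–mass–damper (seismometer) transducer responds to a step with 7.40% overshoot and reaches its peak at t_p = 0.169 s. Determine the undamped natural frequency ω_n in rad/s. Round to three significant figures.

From the overshoot, ζ = −ln(OS)/√(π²+ln²(OS)) = 0.638.
From t_p = π/ω_d, ω_d = π/0.169 = 18.6 rad/s, so ω_n = ω_d/√(1−ζ²) = 24.1 rad/s.

ω_n ≈ 24.1 rad/s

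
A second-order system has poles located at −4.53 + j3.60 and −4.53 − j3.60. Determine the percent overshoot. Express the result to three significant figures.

The poles are at −σ ± jω_d with σ = 4.53 and ω_d = 3.60, so ω_n = √(σ²+ω_d²) = 5.79 rad/s and ζ = σ/ω_n = 0.783.
%OS = 100·exp(−πζ/√(1−ζ²)) = 1.92%.

%OS ≈ 1.92%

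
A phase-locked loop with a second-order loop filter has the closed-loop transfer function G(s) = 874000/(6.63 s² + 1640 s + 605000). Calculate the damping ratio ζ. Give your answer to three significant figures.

ζ ≈ 0.409

Dividing through by 6.63: denominator becomes s² + 247.4 s + 91250.
So ω_n = √91250 = 302 rad/s and ζ = 247.4/(2·302) = 0.409.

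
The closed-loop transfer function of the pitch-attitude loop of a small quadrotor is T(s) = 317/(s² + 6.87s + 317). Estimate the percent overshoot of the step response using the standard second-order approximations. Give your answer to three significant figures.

Matching coefficients with s² + 2ζω_n s + ω_n² gives ω_n² = 317 ⇒ ω_n = 17.8 rad/s, and ζ = 6.87/(2ω_n) = 0.193.
%OS = 100 e^{−πζ/√(1−ζ²)} with ζ = 0.193 gives 53.9%.

%OS ≈ 53.9%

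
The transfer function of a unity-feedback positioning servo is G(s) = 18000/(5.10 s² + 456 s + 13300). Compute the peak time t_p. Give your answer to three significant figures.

Dividing through by 5.10: denominator becomes s² + 89.41 s + 2608.
So ω_n = √2608 = 51.1 rad/s and ζ = 89.41/(2·51.1) = 0.875.
ω_d = 51.1·√(1 − 0.875²) = 24.7 rad/s. t_p = π/ω_d = 0.127 s.

t_p ≈ 0.127 s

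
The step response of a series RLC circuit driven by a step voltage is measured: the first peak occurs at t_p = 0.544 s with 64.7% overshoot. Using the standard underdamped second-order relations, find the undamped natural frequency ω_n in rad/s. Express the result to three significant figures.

From the overshoot, ζ = −ln(OS)/√(π²+ln²(OS)) = 0.137.
t_p = π/ω_d ⇒ ω_d = 5.77 rad/s; then ω_n = ω_d/√(1−ζ²) = 5.83 rad/s.

ω_n ≈ 5.83 rad/s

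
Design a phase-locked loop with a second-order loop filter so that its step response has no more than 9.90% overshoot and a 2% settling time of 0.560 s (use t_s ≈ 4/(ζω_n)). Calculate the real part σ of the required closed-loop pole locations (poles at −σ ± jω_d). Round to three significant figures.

σ ≈ 7.14

The settling-time spec alone fixes σ = ζω_n = 4/t_s = 4/0.560 = 7.14.
(Overshoot then fixes ζ = 0.593 and hence ω_d = σ·√(1−ζ²)/ζ = 9.70 rad/s.)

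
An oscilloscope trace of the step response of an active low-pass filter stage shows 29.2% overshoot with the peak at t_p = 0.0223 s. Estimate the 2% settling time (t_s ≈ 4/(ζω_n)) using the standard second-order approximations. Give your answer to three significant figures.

ζ from %OS: ζ = |ln 0.292|/√(π²+ln²0.292) = 0.365.
From t_p = π/ω_d, ω_d = π/0.0223 = 141 rad/s, so ω_n = ω_d/√(1−ζ²) = 151 rad/s.
t_s ≈ 4/(ζω_n) = 4/(0.365·151) = 0.0725 s.

t_s ≈ 0.0725 s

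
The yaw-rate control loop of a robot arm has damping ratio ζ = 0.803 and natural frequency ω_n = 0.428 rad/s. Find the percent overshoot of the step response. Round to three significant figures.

%OS ≈ 1.45%

For an underdamped second-order system, %OS = 100·exp(−πζ/√(1−ζ²)).
πζ/√(1−ζ²) = π·0.803/√(1−0.645) = 4.233, so %OS = 100·e^(−4.233) = 1.45%.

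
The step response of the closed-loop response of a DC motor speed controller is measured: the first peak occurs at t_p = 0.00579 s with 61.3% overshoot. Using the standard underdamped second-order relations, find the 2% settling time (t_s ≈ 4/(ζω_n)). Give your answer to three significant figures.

ζ from %OS: ζ = |ln 0.613|/√(π²+ln²0.613) = 0.154.
From t_p = π/ω_d, ω_d = π/0.00579 = 543 rad/s, so ω_n = ω_d/√(1−ζ²) = 549 rad/s.
t_s ≈ 4/(ζω_n) = 4/(0.154·549) = 0.0473 s.

t_s ≈ 0.0473 s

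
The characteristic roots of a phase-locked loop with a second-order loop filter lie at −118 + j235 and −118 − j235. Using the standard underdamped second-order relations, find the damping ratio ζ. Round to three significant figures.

The poles are at −σ ± jω_d with σ = 118 and ω_d = 235, so ω_n = √(σ²+ω_d²) = 263 rad/s and ζ = σ/ω_n = 0.449.

ζ ≈ 0.449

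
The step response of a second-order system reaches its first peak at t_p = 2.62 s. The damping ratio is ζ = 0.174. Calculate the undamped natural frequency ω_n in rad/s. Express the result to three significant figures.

ω_n ≈ 1.22 rad/s

Peak time t_p = π/ω_d, so ω_d = π/t_p = π/2.62 = 1.20 rad/s.
ω_n = ω_d/√(1−ζ²) = 1.20/√0.970 = 1.22 rad/s.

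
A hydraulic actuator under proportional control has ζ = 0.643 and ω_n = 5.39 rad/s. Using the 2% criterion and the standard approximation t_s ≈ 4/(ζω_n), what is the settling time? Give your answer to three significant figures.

t_s ≈ 1.15 s

t_s ≈ 4/(ζω_n) = 4/(0.643 × 5.39) = 1.15 s.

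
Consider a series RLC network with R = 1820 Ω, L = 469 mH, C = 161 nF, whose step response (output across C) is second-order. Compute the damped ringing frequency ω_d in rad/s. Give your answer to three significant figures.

For a series RLC circuit (capacitor voltage as output), ω_n = 1/√(LC) = 1/√(469 mH · 161 nF) = 3640 rad/s.
ζ = (R/2)·√(C/L) = (1820/2)·√(161 nF/469 mH) = 0.533.
The damped frequency ω_d = ω_n√(1−ζ²) = 3080 rad/s.

ω_d ≈ 3080 rad/s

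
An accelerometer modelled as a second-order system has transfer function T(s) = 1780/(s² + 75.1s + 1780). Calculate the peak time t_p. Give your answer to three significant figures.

t_p ≈ 0.163 s

Matching coefficients with s² + 2ζω_n s + ω_n² gives ω_n² = 1780 ⇒ ω_n = 42.2 rad/s, and ζ = 75.1/(2ω_n) = 0.890.
ω_d = ω_n√(1−ζ²) = 19.2 rad/s. Then t_p = π/ω_d = 0.163 s.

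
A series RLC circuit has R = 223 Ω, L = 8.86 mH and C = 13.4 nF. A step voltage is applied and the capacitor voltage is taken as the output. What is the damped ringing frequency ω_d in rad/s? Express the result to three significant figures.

For a series RLC circuit (capacitor voltage as output), ω_n = 1/√(LC) = 1/√(8.86 mH · 13.4 nF) = 91800 rad/s.
ζ = (R/2)·√(C/L) = (223/2)·√(13.4 nF/8.86 mH) = 0.137.
ω_d = ω_n√(1−ζ²) = 90900 rad/s.

ω_d ≈ 90900 rad/s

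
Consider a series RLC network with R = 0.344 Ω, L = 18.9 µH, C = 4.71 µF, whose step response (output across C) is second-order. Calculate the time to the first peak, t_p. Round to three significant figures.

t_p ≈ 0.0000298 s

For a series RLC circuit (capacitor voltage as output), ω_n = 1/√(LC) = 1/√(18.9 µH · 4.71 µF) = 106000 rad/s.
ζ = (R/2)·√(C/L) = (0.344/2)·√(4.71 µF/18.9 µH) = 0.0859.
The damped frequency ω_d = ω_n√(1−ζ²) = 106000 rad/s. t_p = π/ω_d = 0.0000298 s.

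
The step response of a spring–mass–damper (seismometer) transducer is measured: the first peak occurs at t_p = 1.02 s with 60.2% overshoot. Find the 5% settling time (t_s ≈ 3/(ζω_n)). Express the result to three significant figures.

From the overshoot, ζ = −ln(OS)/√(π²+ln²(OS)) = 0.159.
From t_p = π/ω_d, ω_d = π/1.02 = 3.08 rad/s, so ω_n = ω_d/√(1−ζ²) = 3.12 rad/s.
t_s ≈ 3/(ζω_n) = 3/(0.159·3.12) = 6.03 s.

t_s ≈ 6.03 s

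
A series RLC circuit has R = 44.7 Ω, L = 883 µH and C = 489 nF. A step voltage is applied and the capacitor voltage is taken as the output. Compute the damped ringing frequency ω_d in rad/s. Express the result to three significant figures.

ω_d ≈ 40900 rad/s

For a series RLC circuit (capacitor voltage as output), ω_n = 1/√(LC) = 1/√(883 µH · 489 nF) = 48100 rad/s.
ζ = (R/2)·√(C/L) = (44.7/2)·√(489 nF/883 µH) = 0.526.
ω_d = ω_n√(1−ζ²) = 40900 rad/s.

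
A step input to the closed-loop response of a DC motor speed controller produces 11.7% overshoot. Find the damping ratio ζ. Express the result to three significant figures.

Inverting the overshoot relation: ζ = |ln 0.117|/√(π² + ln²0.117) = 0.564.

ζ ≈ 0.564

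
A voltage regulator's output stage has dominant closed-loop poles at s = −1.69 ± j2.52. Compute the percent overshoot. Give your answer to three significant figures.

%OS ≈ 12.2%

The poles are at −σ ± jω_d with σ = 1.69 and ω_d = 2.52, so ω_n = √(σ²+ω_d²) = 3.03 rad/s and ζ = σ/ω_n = 0.557.
%OS = 100·exp(−πζ/√(1−ζ²)) = 12.2%.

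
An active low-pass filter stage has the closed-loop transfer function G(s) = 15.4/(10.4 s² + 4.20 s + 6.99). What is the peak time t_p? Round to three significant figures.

t_p ≈ 3.95 s

Dividing through by 10.4: denominator becomes s² + 0.4038 s + 0.6721.
So ω_n = √0.6721 = 0.820 rad/s and ζ = 0.4038/(2·0.820) = 0.246.
ω_d = ω_n√(1−ζ²) = 0.795 rad/s. t_p = π/ω_d = 3.95 s.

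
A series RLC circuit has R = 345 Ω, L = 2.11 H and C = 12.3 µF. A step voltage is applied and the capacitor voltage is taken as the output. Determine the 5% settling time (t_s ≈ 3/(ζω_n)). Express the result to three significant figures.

For a series RLC circuit (capacitor voltage as output), ω_n = 1/√(LC) = 1/√(2.11 H · 12.3 µF) = 196 rad/s.
ζ = (R/2)·√(C/L) = (345/2)·√(12.3 µF/2.11 H) = 0.416.
t_s ≈ 3/(ζω_n) = 0.0367 s.

t_s ≈ 0.0367 s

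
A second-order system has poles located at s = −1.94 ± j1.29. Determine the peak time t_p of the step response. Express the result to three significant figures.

t_p = π/ω_d with ω_d = 1.29 (the imaginary part), so t_p = 2.44 s.

t_p ≈ 2.44 s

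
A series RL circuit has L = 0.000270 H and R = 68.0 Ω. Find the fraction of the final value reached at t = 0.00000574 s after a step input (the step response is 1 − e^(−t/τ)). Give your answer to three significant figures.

y/y_∞ ≈ 0.764

τ = L/R = 0.000270/68.0 = 0.00000397 s.
y(t)/y_∞ = 1 − e^(−t/τ) = 1 − e^(−0.00000574/0.00000397) = 1 − e^(−1.45) = 0.764.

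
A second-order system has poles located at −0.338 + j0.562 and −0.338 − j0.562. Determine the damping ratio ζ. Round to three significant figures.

|pole| = ω_n = √(0.338² + 0.562²) = 0.656 rad/s; ζ = cos θ = σ/ω_n = 0.515.

ζ ≈ 0.515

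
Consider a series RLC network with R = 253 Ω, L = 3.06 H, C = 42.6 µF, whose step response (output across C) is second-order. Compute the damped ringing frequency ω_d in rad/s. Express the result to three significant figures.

For a series RLC circuit (capacitor voltage as output), ω_n = 1/√(LC) = 1/√(3.06 H · 42.6 µF) = 87.6 rad/s.
ζ = (R/2)·√(C/L) = (253/2)·√(42.6 µF/3.06 H) = 0.472.
ω_d = 87.6·√(1 − 0.472²) = 77.2 rad/s.

ω_d ≈ 77.2 rad/s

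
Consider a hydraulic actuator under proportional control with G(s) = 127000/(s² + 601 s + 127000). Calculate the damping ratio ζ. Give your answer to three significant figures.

Matching coefficients with s² + 2ζω_n s + ω_n² gives ω_n² = 127000 ⇒ ω_n = 356 rad/s, and ζ = 601/(2ω_n) = 0.843.

ζ ≈ 0.843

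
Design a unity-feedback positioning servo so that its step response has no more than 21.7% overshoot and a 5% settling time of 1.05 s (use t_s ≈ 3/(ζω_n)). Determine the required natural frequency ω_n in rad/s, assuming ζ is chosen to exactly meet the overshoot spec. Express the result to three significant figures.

ω_n ≈ 6.53 rad/s

ζ = −ln(OS)/√(π² + (ln OS)²). With OS = 0.217, ln OS = −1.528 and ζ = 1.528/3.493 = 0.437.
From t_s ≈ 3/(ζω_n): ω_n = 3/(ζ·t_s) = 3/(0.437·1.05) = 6.53 rad/s.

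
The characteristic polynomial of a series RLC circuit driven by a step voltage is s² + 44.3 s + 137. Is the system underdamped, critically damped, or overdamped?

overdamped

a² − 4b = 1400 > 0 (two distinct real roots); the system is overdamped.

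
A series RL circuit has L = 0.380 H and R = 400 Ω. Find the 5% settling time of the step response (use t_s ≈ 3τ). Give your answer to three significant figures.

τ = L/R = 0.380/400 = 0.000950 s.
t_s ≈ 3τ = 0.00285 s.

t_s ≈ 0.00285 s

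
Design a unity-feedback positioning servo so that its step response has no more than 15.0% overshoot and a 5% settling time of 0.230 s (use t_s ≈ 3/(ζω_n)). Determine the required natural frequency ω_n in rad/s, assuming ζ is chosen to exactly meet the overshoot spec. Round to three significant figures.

Inverting the overshoot relation: ζ = |ln 0.150|/√(π² + ln²0.150) = 0.517.
From t_s ≈ 3/(ζω_n): ω_n = 3/(ζ·t_s) = 3/(0.517·0.230) = 25.2 rad/s.

ω_n ≈ 25.2 rad/s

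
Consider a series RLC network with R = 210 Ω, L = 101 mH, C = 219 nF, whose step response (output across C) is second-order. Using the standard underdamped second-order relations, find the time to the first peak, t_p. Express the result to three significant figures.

For a series RLC circuit (capacitor voltage as output), ω_n = 1/√(LC) = 1/√(101 mH · 219 nF) = 6720 rad/s.
ζ = (R/2)·√(C/L) = (210/2)·√(219 nF/101 mH) = 0.155.
The damped frequency ω_d = ω_n√(1−ζ²) = 6640 rad/s. t_p = π/ω_d = 0.000473 s.

t_p ≈ 0.000473 s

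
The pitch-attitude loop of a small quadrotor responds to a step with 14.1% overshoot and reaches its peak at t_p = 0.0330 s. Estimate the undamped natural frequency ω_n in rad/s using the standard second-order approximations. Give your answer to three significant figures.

ω_n ≈ 112 rad/s

The overshoot fixes ζ = −ln(OS)/√(π²+ln²(OS)) = 0.529.
t_p = π/ω_d ⇒ ω_d = 95.2 rad/s; then ω_n = ω_d/√(1−ζ²) = 112 rad/s.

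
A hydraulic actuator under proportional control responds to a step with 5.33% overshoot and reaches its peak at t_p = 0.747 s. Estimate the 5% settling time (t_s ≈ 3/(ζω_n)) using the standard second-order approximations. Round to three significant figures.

The overshoot fixes ζ = −ln(OS)/√(π²+ln²(OS)) = 0.682.
From t_p = π/ω_d, ω_d = π/0.747 = 4.21 rad/s, so ω_n = ω_d/√(1−ζ²) = 5.75 rad/s.
t_s ≈ 3/(ζω_n) = 3/(0.682·5.75) = 0.764 s.

t_s ≈ 0.764 s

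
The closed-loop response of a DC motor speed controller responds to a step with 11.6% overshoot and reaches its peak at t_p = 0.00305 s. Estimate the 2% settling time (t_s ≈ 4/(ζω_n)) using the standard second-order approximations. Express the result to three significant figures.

ζ from %OS: ζ = |ln 0.116|/√(π²+ln²0.116) = 0.566.
t_p = π/ω_d ⇒ ω_d = 1030 rad/s; then ω_n = ω_d/√(1−ζ²) = 1250 rad/s.
t_s ≈ 4/(ζω_n) = 4/(0.566·1250) = 0.00566 s.

t_s ≈ 0.00566 s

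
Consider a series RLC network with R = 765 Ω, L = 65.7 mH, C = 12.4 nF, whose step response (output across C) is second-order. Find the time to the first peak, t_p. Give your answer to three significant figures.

t_p ≈ 0.0000909 s

For a series RLC circuit (capacitor voltage as output), ω_n = 1/√(LC) = 1/√(65.7 mH · 12.4 nF) = 35000 rad/s.
ζ = (R/2)·√(C/L) = (765/2)·√(12.4 nF/65.7 mH) = 0.166.
ω_d = ω_n√(1−ζ²) = 34500 rad/s. t_p = π/ω_d = 0.0000909 s.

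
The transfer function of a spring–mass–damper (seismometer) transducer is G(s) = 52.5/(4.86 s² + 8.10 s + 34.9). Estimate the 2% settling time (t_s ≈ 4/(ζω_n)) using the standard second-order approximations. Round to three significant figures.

Dividing through by 4.86: denominator becomes s² + 1.667 s + 7.181.
So ω_n = √7.181 = 2.68 rad/s and ζ = 1.667/(2·2.68) = 0.311.
t_s ≈ 4/(ζω_n) = 4.80 s.

t_s ≈ 4.80 s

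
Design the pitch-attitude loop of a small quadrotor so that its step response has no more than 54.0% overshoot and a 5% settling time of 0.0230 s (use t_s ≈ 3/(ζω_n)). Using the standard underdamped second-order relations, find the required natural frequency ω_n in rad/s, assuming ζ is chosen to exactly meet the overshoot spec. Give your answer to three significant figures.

ζ = −ln(OS)/√(π² + (ln OS)²). With OS = 0.540, ln OS = −0.6162 and ζ = 0.6162/3.201 = 0.192.
Then ω_n = 3/(ζ t_s) = 3/(0.192 × 0.0230) = 678 rad/s.

ω_n ≈ 678 rad/s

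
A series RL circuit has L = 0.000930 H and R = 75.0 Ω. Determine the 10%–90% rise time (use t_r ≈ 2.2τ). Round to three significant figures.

t_r ≈ 0.0000273 s

τ = L/R = 0.000930/75.0 = 0.0000124 s.
t_r ≈ 2.2τ = 0.0000273 s.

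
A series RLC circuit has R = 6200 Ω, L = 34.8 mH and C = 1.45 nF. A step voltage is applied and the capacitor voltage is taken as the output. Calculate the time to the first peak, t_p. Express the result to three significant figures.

t_p ≈ 0.0000288 s

For a series RLC circuit (capacitor voltage as output), ω_n = 1/√(LC) = 1/√(34.8 mH · 1.45 nF) = 141000 rad/s.
ζ = (R/2)·√(C/L) = (6200/2)·√(1.45 nF/34.8 mH) = 0.633.
ω_d = 141000·√(1 − 0.633²) = 109000 rad/s. t_p = π/ω_d = 0.0000288 s.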